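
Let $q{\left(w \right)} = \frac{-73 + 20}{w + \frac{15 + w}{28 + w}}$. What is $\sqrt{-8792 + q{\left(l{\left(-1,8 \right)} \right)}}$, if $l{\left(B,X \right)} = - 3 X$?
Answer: $\frac{2 i \sqrt{24227385}}{105} \approx 93.755 i$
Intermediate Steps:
$q{\left(w \right)} = - \frac{53}{w + \frac{15 + w}{28 + w}}$
$\sqrt{-8792 + q{\left(l{\left(-1,8 \right)} \right)}} = \sqrt{-8792 + \frac{53 \left(-28 - \left(-3\right) 8\right)}{15 + \left(\left(-3\right) 8\right)^{2} + 29 \left(\left(-3\right) 8\right)}} = \sqrt{-8792 + \frac{53 \left(-28 - -24\right)}{15 + \left(-24\right)^{2} + 29 \left(-24\right)}} = \sqrt{-8792 + \frac{53 \left(-28 + 24\right)}{15 + 576 - 696}} = \sqrt{-8792 + 53 \frac{1}{-105} \left(-4\right)} = \sqrt{-8792 + 53 \left(- \frac{1}{105}\right) \left(-4\right)} = \sqrt{-8792 + \frac{212}{105}} = \sqrt{- \frac{922948}{105}} = \frac{2 i \sqrt{24227385}}{105}$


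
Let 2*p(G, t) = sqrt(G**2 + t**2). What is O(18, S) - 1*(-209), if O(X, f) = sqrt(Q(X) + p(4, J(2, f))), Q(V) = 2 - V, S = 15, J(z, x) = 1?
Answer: 209 + sqrt(-64 + 2*sqrt(17))/2 ≈ 209.0 + 3.7334*I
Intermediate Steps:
p(G, t) = sqrt(G**2 + t**2)/2
O(X, f) = sqrt(2 + sqrt(17)/2 - X) (O(X, f) = sqrt((2 - X) + sqrt(4**2 + 1**2)/2) = sqrt((2 - X) + sqrt(16 + 1)/2) = sqrt((2 - X) + sqrt(17)/2) = sqrt(2 + sqrt(17)/2 - X))
O(18, S) - 1*(-209) = sqrt(8 - 4*18 + 2*sqrt(17))/2 - 1*(-209) = sqrt(8 - 72 + 2*sqrt(17))/2 + 209 = sqrt(-64 + 2*sqrt(17))/2 + 209 = 209 + sqrt(-64 + 2*sqrt(17))/2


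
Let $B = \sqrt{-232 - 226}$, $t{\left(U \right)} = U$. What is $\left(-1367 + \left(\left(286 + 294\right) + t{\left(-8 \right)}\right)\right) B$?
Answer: $- 795 i \sqrt{458} \approx - 17014.0 i$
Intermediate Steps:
$B = i \sqrt{458}$ ($B = \sqrt{-458} = i \sqrt{458} \approx 21.401 i$)
$\left(-1367 + \left(\left(286 + 294\right) + t{\left(-8 \right)}\right)\right) B = \left(-1367 + \left(\left(286 + 294\right) - 8\right)\right) i \sqrt{458} = \left(-1367 + \left(580 - 8\right)\right) i \sqrt{458} = \left(-1367 + 572\right) i \sqrt{458} = - 795 i \sqrt{458}$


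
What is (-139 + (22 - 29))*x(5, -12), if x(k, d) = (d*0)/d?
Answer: 0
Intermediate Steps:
x(k, d) = 0 (x(k, d) = 0/d = 0)
(-139 + (22 - 29))*x(5, -12) = (-139 + (22 - 29))*0 = (-139 - 7)*0 = -146*0 = 0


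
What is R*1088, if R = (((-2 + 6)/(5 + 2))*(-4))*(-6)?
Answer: 104448/7 ≈ 14921.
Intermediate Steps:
R = 96/7 (R = ((4/7)*(-4))*(-6) = -16/7*(-6) = 96/7 ≈ 13.714)
R*1088 = (96/7)*1088 = 104448/7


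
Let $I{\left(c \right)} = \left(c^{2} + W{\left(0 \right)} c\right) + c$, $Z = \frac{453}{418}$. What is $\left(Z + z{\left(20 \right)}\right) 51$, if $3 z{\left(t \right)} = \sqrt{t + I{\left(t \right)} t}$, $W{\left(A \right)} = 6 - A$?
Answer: $\frac{23103}{418} + 34 \sqrt{2705} \approx 1823.6$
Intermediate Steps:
$Z = \frac{453}{418}$ ($Z = 453 \cdot \frac{1}{418} = \frac{453}{418} \approx 1.0837$)
$I{\left(c \right)} = c^{2} + 7 c$ ($I{\left(c \right)} = \left(c^{2} + \left(6 - 0\right) c\right) + c = \left(c^{2} + \left(6 + 0\right) c\right) + c = \left(c^{2} + 6 c\right) + c = c^{2} + 7 c$)
$z{\left(t \right)} = \frac{\sqrt{t + t^{2} \left(7 + t\right)}}{3}$ ($z{\left(t \right)} = \frac{\sqrt{t + t \left(7 + t\right) t}}{3} = \frac{\sqrt{t + t^{2} \left(7 + t\right)}}{3}$)
$\left(Z + z{\left(20 \right)}\right) 51 = \left(\frac{453}{418} + \frac{\sqrt{20 \left(1 + 20 \left(7 + 20\right)\right)}}{3}\right) 51 = \left(\frac{453}{418} + \frac{\sqrt{20 \left(1 + 20 \cdot 27\right)}}{3}\right) 51 = \left(\frac{453}{418} + \frac{\sqrt{20 \left(1 + 540\right)}}{3}\right) 51 = \left(\frac{453}{418} + \frac{\sqrt{20 \cdot 541}}{3}\right) 51 = \left(\frac{453}{418} + \frac{\sqrt{10820}}{3}\right) 51 = \left(\frac{453}{418} + \frac{2 \sqrt{2705}}{3}\right) 51 = \frac{23103}{418} + 34 \sqrt{2705}$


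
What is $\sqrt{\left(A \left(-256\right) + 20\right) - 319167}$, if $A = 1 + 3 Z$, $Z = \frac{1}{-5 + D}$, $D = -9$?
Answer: $\frac{i \sqrt{15648059}}{7} \approx 565.11 i$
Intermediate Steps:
$Z = - \frac{1}{14}$ ($Z = \frac{1}{-5 - 9} = \frac{1}{-14} = - \frac{1}{14} \approx -0.071429$)
$A = \frac{11}{14}$ ($A = 1 + 3 \left(- \frac{1}{14}\right) = 1 - \frac{3}{14} = \frac{11}{14} \approx 0.78571$)
$\sqrt{\left(A \left(-256\right) + 20\right) - 319167} = \sqrt{\left(\frac{11}{14} \left(-256\right) + 20\right) - 319167} = \sqrt{\left(- \frac{1408}{7} + 20\right) - 319167} = \sqrt{- \frac{1268}{7} - 319167} = \sqrt{- \frac{2235437}{7}} = \frac{i \sqrt{15648059}}{7}$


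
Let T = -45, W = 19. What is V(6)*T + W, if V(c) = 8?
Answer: -341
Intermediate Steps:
V(6)*T + W = 8*(-45) + 19 = -360 + 19 = -341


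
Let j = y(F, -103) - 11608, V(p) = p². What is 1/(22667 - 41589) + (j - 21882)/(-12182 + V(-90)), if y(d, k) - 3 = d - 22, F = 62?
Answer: 158220013/19309901 ≈ 8.1937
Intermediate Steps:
y(d, k) = -19 + d (y(d, k) = 3 + (d - 22) = 3 + (-22 + d) = -19 + d)
j = -11565 (j = (-19 + 62) - 11608 = 43 - 11608 = -11565)
1/(22667 - 41589) + (j - 21882)/(-12182 + V(-90)) = 1/(22667 - 41589) + (-11565 - 21882)/(-12182 + (-90)²) = 1/(-18922) - 33447/(-12182 + 8100) = -1/18922 - 33447/(-4082) = -1/18922 - 33447*(-1/4082) = -1/18922 + 33447/4082 = 158220013/19309901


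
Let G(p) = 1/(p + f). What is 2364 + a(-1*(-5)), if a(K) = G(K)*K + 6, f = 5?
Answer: 4741/2 ≈ 2370.5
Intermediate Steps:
G(p) = 1/(5 + p) (G(p) = 1/(p + 5) = 1/(5 + p))
a(K) = 6 + K/(5 + K) (a(K) = K/(5 + K) + 6 = 6 + K/(5 + K))
2364 + a(-1*(-5)) = 2364 + (30 + 7*(-1*(-5)))/(5 - 1*(-5)) = 2364 + (30 + 7*5)/(5 + 5) = 2364 + (30 + 35)/10 = 2364 + (⅒)*65 = 2364 + 13/2 = 4741/2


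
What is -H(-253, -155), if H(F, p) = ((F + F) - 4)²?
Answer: -260100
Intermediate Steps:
H(F, p) = (-4 + 2*F)² (H(F, p) = (2*F - 4)² = (-4 + 2*F)²)
-H(-253, -155) = -4*(-2 - 253)² = -4*(-255)² = -4*65025 = -1*260100 = -260100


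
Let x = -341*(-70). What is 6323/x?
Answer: 6323/23870 ≈ 0.26489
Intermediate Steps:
x = 23870
6323/x = 6323/23870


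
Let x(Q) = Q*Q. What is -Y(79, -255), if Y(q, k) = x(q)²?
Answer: -38950081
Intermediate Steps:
x(Q) = Q²
Y(q, k) = q⁴ (Y(q, k) = (q²)² = q⁴)
-Y(79, -255) = -1*79⁴ = -1*38950081 = -38950081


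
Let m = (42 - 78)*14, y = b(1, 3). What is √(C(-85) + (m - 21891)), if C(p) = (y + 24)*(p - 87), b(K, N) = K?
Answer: I*√26695 ≈ 163.39*I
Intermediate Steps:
y = 1
m = -504 (m = -36*14 = -504)
C(p) = -2175 + 25*p (C(p) = (1 + 24)*(p - 87) = 25*(-87 + p) = -2175 + 25*p)
√(C(-85) + (m - 21891)) = √((-2175 + 25*(-85)) + (-504 - 21891)) = √((-2175 - 2125) - 22395) = √(-4300 - 22395) = √(-26695) = I*√26695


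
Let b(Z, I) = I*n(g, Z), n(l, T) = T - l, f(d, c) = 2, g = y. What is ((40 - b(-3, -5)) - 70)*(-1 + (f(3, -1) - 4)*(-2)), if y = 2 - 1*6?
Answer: -75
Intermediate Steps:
y = -4 (y = 2 - 6 = -4)
g = -4
b(Z, I) = I*(4 + Z) (b(Z, I) = I*(Z - 1*(-4)) = I*(Z + 4) = I*(4 + Z))
((40 - b(-3, -5)) - 70)*(-1 + (f(3, -1) - 4)*(-2)) = ((40 - (-5)*(4 - 3)) - 70)*(-1 + (2 - 4)*(-2)) = ((40 - (-5)) - 70)*(-1 - 2*(-2)) = ((40 - 1*(-5)) - 70)*(-1 + 4) = ((40 + 5) - 70)*3 = (45 - 70)*3 = -25*3 = -75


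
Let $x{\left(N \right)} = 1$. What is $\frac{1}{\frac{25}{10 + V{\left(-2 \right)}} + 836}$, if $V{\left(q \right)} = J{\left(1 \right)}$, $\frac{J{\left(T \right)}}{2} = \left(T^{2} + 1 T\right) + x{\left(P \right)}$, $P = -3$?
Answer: $\frac{16}{13401} \approx 0.0011939$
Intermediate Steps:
$J{\left(T \right)} = 2 + 2 T + 2 T^{2}$ ($J{\left(T \right)} = 2 \left(\left(T^{2} + 1 T\right) + 1\right) = 2 \left(\left(T^{2} + T\right) + 1\right) = 2 \left(\left(T + T^{2}\right) + 1\right) = 2 \left(1 + T + T^{2}\right) = 2 + 2 T + 2 T^{2}$)
$V{\left(q \right)} = 6$ ($V{\left(q \right)} = 2 + 2 \cdot 1 + 2 \cdot 1^{2} = 2 + 2 + 2 \cdot 1 = 2 + 2 + 2 = 6$)
$\frac{1}{\frac{25}{10 + V{\left(-2 \right)}} + 836} = \frac{1}{\frac{25}{10 + 6} + 836} = \frac{1}{\frac{25}{16} + 836} = \frac{1}{\frac{13401}{16}} = \frac{16}{13401}$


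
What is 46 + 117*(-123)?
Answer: -14345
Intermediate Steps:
46 + 117*(-123) = 46 - 14391 = -14345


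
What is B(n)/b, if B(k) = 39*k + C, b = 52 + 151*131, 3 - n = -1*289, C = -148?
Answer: 11240/19833 ≈ 0.56673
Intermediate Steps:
n = 292 (n = 3 - (-1)*289 = 3 - 1*(-289) = 3 + 289 = 292)
b = 19833 (b = 52 + 19781 = 19833)
B(k) = -148 + 39*k (B(k) = 39*k - 148 = -148 + 39*k)
B(n)/b = (-148 + 39*292)/19833 = (-148 + 11388)*(1/19833) = 11240*(1/19833) = 11240/19833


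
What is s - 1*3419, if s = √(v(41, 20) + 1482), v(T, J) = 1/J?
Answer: -3419 + √148205/10 ≈ -3380.5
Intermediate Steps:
s = √148205/10 (s = √(1/20 + 1482) = √(29641/20) = √148205/10 ≈ 38.497)
s - 1*3419 = √148205/10 - 1*3419 = √148205/10 - 3419 = -3419 + √148205/10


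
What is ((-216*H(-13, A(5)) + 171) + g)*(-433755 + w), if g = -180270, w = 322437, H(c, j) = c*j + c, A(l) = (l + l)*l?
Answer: 4106632338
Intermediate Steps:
A(l) = 2*l² (A(l) = (2*l)*l = 2*l²)
H(c, j) = c + c*j
((-216*H(-13, A(5)) + 171) + g)*(-433755 + w) = ((-(-2808)*(1 + 2*5²) + 171) - 180270)*(-433755 + 322437) = ((-(-2808)*(1 + 2*25) + 171) - 180270)*(-111318) = ((-(-2808)*(1 + 50) + 171) - 180270)*(-111318) = ((-(-2808)*51 + 171) - 180270)*(-111318) = ((-216*(-663) + 171) - 180270)*(-111318) = ((143208 + 171) - 180270)*(-111318) = (143379 - 180270)*(-111318) = -36891*(-111318) = 4106632338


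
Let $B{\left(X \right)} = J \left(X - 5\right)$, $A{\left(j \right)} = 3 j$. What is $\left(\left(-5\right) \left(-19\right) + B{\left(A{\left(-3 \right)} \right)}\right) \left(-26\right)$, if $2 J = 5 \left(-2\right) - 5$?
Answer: $-5200$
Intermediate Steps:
$J = - \frac{15}{2}$ ($J = \frac{5 \left(-2\right) - 5}{2} = \frac{-10 - 5}{2} = \frac{1}{2} \left(-15\right) = - \frac{15}{2} \approx -7.5$)
$B{\left(X \right)} = \frac{75}{2} - \frac{15 X}{2}$ ($B{\left(X \right)} = - \frac{15 \left(X - 5\right)}{2} = - \frac{15 \left(-5 + X\right)}{2} = \frac{75}{2} - \frac{15 X}{2}$)
$\left(\left(-5\right) \left(-19\right) + B{\left(A{\left(-3 \right)} \right)}\right) \left(-26\right) = \left(\left(-5\right) \left(-19\right) - \left(- \frac{75}{2} + \frac{15 \cdot 3 \left(-3\right)}{2}\right)\right) \left(-26\right) = \left(95 + \left(\frac{75}{2} - - \frac{135}{2}\right)\right) \left(-26\right) = \left(95 + \left(\frac{75}{2} + \frac{135}{2}\right)\right) \left(-26\right) = \left(95 + 105\right) \left(-26\right) = 200 \left(-26\right) = -5200$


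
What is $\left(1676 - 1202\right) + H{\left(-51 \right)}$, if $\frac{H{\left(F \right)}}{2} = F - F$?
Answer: $474$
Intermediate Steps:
$H{\left(F \right)} = 0$ ($H{\left(F \right)} = 2 \left(F - F\right) = 2 \cdot 0 = 0$)
$\left(1676 - 1202\right) + H{\left(-51 \right)} = \left(1676 - 1202\right) + 0 = 474 + 0 = 474$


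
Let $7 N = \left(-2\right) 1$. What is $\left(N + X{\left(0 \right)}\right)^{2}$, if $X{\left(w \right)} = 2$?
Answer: $\frac{144}{49} \approx 2.9388$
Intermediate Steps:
$N = - \frac{2}{7}$ ($N = \frac{\left(-2\right) 1}{7} = \frac{1}{7} \left(-2\right) = - \frac{2}{7} \approx -0.28571$)
$\left(N + X{\left(0 \right)}\right)^{2} = \left(- \frac{2}{7} + 2\right)^{2} = \left(\frac{12}{7}\right)^{2} = \frac{144}{49}$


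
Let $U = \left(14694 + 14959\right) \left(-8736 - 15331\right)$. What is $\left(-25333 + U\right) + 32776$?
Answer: $-713651308$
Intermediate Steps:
$U = -713658751$ ($U = 29653 \left(-24067\right) = -713658751$)
$\left(-25333 + U\right) + 32776 = \left(-25333 - 713658751\right) + 32776 = -713684084 + 32776 = -713651308$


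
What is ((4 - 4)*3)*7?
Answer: 0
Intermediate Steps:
((4 - 4)*3)*7 = (0*3)*7 = 0*7 = 0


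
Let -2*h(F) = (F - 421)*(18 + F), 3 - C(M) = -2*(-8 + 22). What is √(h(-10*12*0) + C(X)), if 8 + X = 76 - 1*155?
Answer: 2*√955 ≈ 61.806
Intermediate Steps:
X = -87 (X = -8 + (76 - 1*155) = -8 + (76 - 155) = -8 - 79 = -87)
C(M) = 31 (C(M) = 3 - (-2)*(-8 + 22) = 3 - (-2)*14 = 3 - 1*(-28) = 3 + 28 = 31)
h(F) = -(-421 + F)*(18 + F)/2 (h(F) = -(F - 421)*(18 + F)/2 = -(-421 + F)*(18 + F)/2)
√(h(-10*12*0) + C(X)) = √((3789 - (-10*12*0)²/2 + 403*(-10*12*0)/2) + 31) = √((3789 - (-120*0)²/2 + 403*(-120*0)/2) + 31) = √((3789 - ½*0² + (403/2)*0) + 31) = √((3789 - ½*0 + 0) + 31) = √((3789 + 0 + 0) + 31) = √(3789 + 31) = √3820 = 2*√955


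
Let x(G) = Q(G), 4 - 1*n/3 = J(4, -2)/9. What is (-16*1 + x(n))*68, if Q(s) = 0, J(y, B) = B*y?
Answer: -1088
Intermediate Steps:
n = 44/3 (n = 12 - 3*(-2*4)/9 = 12 - (-24)/9 = 12 - 3*(-8/9) = 12 + 8/3 = 44/3 ≈ 14.667)
x(G) = 0
(-16*1 + x(n))*68 = (-16*1 + 0)*68 = (-16 + 0)*68 = -16*68 = -1088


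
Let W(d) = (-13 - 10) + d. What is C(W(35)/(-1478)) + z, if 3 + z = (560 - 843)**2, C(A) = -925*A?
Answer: 59189104/739 ≈ 80094.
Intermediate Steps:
W(d) = -23 + d
z = 80086 (z = -3 + (560 - 843)**2 = -3 + (-283)**2 = -3 + 80089 = 80086)
C(W(35)/(-1478)) + z = -925*(-23 + 35)/(-1478) + 80086 = -11100*(-1)/1478 + 80086 = -925*(-6/739) + 80086 = 5550/739 + 80086 = 59189104/739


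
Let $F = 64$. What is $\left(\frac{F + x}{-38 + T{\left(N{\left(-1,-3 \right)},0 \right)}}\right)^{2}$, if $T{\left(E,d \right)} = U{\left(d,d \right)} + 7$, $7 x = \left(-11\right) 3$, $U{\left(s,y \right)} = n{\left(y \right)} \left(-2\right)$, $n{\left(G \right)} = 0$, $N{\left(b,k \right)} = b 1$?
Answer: $\frac{172225}{47089} \approx 3.6574$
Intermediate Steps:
$N{\left(b,k \right)} = b$
$U{\left(s,y \right)} = 0$ ($U{\left(s,y \right)} = 0 \left(-2\right) = 0$)
$x = - \frac{33}{7}$ ($x = \frac{\left(-11\right) 3}{7} = \frac{1}{7} \left(-33\right) = - \frac{33}{7} \approx -4.7143$)
$T{\left(E,d \right)} = 7$ ($T{\left(E,d \right)} = 0 + 7 = 7$)
$\left(\frac{F + x}{-38 + T{\left(N{\left(-1,-3 \right)},0 \right)}}\right)^{2} = \left(\frac{64 - \frac{33}{7}}{-38 + 7}\right)^{2} = \left(\frac{415}{7 \left(-31\right)}\right)^{2} = \left(\frac{415}{7} \left(- \frac{1}{31}\right)\right)^{2} = \left(- \frac{415}{217}\right)^{2} = \frac{172225}{47089}$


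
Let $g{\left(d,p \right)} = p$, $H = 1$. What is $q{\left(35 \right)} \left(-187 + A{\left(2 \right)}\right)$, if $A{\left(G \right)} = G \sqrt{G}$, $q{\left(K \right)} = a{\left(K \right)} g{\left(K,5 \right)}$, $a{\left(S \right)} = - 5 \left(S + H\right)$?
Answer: $168300 - 1800 \sqrt{2} \approx 1.6575 \cdot 10^{5}$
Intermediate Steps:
$a{\left(S \right)} = -5 - 5 S$ ($a{\left(S \right)} = - 5 \left(S + 1\right) = - 5 \left(1 + S\right) = -5 - 5 S$)
$q{\left(K \right)} = -25 - 25 K$ ($q{\left(K \right)} = \left(-5 - 5 K\right) 5 = -25 - 25 K$)
$A{\left(G \right)} = G^{\frac{3}{2}}$
$q{\left(35 \right)} \left(-187 + A{\left(2 \right)}\right) = \left(-25 - 875\right) \left(-187 + 2^{\frac{3}{2}}\right) = \left(-25 - 875\right) \left(-187 + 2 \sqrt{2}\right) = - 900 \left(-187 + 2 \sqrt{2}\right) = 168300 - 1800 \sqrt{2}$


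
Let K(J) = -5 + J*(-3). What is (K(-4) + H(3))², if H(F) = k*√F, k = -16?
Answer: 817 - 224*√3 ≈ 429.02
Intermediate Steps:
K(J) = -5 - 3*J
H(F) = -16*√F
(K(-4) + H(3))² = ((-5 - 3*(-4)) - 16*√3)² = ((-5 + 12) - 16*√3)² = (7 - 16*√3)²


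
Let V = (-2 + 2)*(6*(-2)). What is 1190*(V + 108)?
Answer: 128520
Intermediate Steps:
V = 0 (V = 0*(-12) = 0)
1190*(V + 108) = 1190*(0 + 108) = 1190*108 = 128520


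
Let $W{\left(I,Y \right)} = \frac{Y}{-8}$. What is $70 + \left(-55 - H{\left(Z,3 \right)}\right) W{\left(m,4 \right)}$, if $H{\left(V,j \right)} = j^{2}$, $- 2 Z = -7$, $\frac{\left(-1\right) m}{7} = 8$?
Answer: $102$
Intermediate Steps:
$m = -56$ ($m = \left(-7\right) 8 = -56$)
$Z = \frac{7}{2}$ ($Z = \left(- \frac{1}{2}\right) \left(-7\right) = \frac{7}{2} \approx 3.5$)
$W{\left(I,Y \right)} = - \frac{Y}{8}$ ($W{\left(I,Y \right)} = Y \left(- \frac{1}{8}\right) = - \frac{Y}{8}$)
$70 + \left(-55 - H{\left(Z,3 \right)}\right) W{\left(m,4 \right)} = 70 + \left(-55 - 3^{2}\right) \left(\left(- \frac{1}{8}\right) 4\right) = 70 + \left(-55 - 9\right) \left(- \frac{1}{2}\right) = 70 - -32 = 70 + 32 = 102$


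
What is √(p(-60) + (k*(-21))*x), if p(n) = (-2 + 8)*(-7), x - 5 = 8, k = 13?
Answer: 3*I*√399 ≈ 59.925*I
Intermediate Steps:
x = 13 (x = 5 + 8 = 13)
p(n) = -42 (p(n) = 6*(-7) = -42)
√(p(-60) + (k*(-21))*x) = √(-42 + (13*(-21))*13) = √(-42 - 273*13) = √(-42 - 3549) = √(-3591) = 3*I*√399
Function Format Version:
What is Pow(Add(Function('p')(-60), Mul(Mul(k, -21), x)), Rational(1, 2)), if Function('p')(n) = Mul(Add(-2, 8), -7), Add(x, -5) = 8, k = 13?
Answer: Mul(3, I, Pow(399, Rational(1, 2))) ≈ Mul(59.925, I)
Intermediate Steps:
x = 13 (x = Add(5, 8) = 13)
Function('p')(n) = -42 (Function('p')(n) = Mul(6, -7) = -42)
Pow(Add(Function('p')(-60), Mul(Mul(k, -21), x)), Rational(1, 2)) = Pow(Add(-42, Mul(Mul(13, -21), 13)), Rational(1, 2)) = Pow(Add(-42, Mul(-273, 13)), Rational(1, 2)) = Pow(Add(-42, -3549), Rational(1, 2)) = Pow(-3591, Rational(1, 2)) = Mul(3, I, Pow(399, Rational(1, 2)))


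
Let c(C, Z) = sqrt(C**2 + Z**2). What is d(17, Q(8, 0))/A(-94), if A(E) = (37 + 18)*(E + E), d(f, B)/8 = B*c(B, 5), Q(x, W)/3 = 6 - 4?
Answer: -12*sqrt(61)/2585 ≈ -0.036256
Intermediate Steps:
Q(x, W) = 6 (Q(x, W) = 3*(6 - 4) = 3*2 = 6)
d(f, B) = 8*B*sqrt(25 + B**2) (d(f, B) = 8*(B*sqrt(B**2 + 5**2)) = 8*(B*sqrt(B**2 + 25)) = 8*(B*sqrt(25 + B**2)) = 8*B*sqrt(25 + B**2))
A(E) = 110*E (A(E) = 55*(2*E) = 110*E)
d(17, Q(8, 0))/A(-94) = (8*6*sqrt(25 + 6**2))/((110*(-94))) = (8*6*sqrt(25 + 36))/(-10340) = (8*6*sqrt(61))*(-1/10340) = (48*sqrt(61))*(-1/10340) = -12*sqrt(61)/2585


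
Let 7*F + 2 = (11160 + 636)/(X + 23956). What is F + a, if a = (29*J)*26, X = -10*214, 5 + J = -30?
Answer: -47977399/1818 ≈ -26390.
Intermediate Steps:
J = -35 (J = -5 - 30 = -35)
X = -2140
a = -26390 (a = (29*(-35))*26 = -1015*26 = -26390)
F = -379/1818 (F = -2/7 + ((11160 + 636)/(-2140 + 23956))/7 = -2/7 + (11796/21816)/7 = -2/7 + (11796*(1/21816))/7 = -2/7 + (⅐)*(983/1818) = -2/7 + 983/12726 = -379/1818 ≈ -0.20847)
F + a = -379/1818 - 26390 = -47977399/1818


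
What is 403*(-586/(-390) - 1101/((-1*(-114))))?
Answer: -1873361/570 ≈ -3286.6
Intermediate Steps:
403*(-586/(-390) - 1101/((-1*(-114)))) = 403*(-586*(-1/390) - 1101/114) = 403*(293/195 - 1101*1/114) = 403*(293/195 - 367/38) = 403*(-60431/7410) = -1873361/570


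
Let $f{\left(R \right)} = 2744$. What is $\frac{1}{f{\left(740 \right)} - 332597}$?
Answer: $- \frac{1}{329853} \approx -3.0317 \cdot 10^{-6}$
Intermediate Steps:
$\frac{1}{f{\left(740 \right)} - 332597} = \frac{1}{2744 - 332597} = \frac{1}{-329853} = - \frac{1}{329853}$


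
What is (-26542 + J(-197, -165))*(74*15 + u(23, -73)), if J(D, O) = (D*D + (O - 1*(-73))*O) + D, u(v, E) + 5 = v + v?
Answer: 31364750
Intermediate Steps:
u(v, E) = -5 + 2*v (u(v, E) = -5 + (v + v) = -5 + 2*v)
J(D, O) = D + D² + O*(73 + O) (J(D, O) = (D² + (O + 73)*O) + D = (D² + (73 + O)*O) + D = (D² + O*(73 + O)) + D = D + D² + O*(73 + O))
(-26542 + J(-197, -165))*(74*15 + u(23, -73)) = (-26542 + (-197 + (-197)² + (-165)² + 73*(-165)))*(74*15 + (-5 + 2*23)) = (-26542 + (-197 + 38809 + 27225 - 12045))*(1110 + (-5 + 46)) = (-26542 + 53792)*(1110 + 41) = 27250*1151 = 31364750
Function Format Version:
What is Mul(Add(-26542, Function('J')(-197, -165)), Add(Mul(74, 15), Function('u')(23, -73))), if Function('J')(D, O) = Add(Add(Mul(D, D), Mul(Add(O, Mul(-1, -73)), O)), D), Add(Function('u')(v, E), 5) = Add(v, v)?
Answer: 31364750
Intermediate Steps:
Function('u')(v, E) = Add(-5, Mul(2, v)) (Function('u')(v, E) = Add(-5, Add(v, v)) = Add(-5, Mul(2, v)))
Function('J')(D, O) = Add(D, Pow(D, 2), Mul(O, Add(73, O))) (Function('J')(D, O) = Add(Add(Pow(D, 2), Mul(Add(O, 73), O)), D) = Add(Add(Pow(D, 2), Mul(Add(73, O), O)), D) = Add(Add(Pow(D, 2), Mul(O, Add(73, O))), D) = Add(D, Pow(D, 2), Mul(O, Add(73, O))))
Mul(Add(-26542, Function('J')(-197, -165)), Add(Mul(74, 15), Function('u')(23, -73))) = Mul(Add(-26542, Add(-197, Pow(-197, 2), Pow(-165, 2), Mul(73, -165))), Add(Mul(74, 15), Add(-5, Mul(2, 23)))) = Mul(Add(-26542, Add(-197, 38809, 27225, -12045)), Add(1110, Add(-5, 46))) = Mul(Add(-26542, 53792), Add(1110, 41)) = Mul(27250, 1151) = 31364750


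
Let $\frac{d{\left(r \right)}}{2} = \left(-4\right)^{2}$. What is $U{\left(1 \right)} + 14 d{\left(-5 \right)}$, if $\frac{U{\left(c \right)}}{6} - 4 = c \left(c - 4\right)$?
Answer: $454$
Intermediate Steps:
$d{\left(r \right)} = 32$ ($d{\left(r \right)} = 2 \left(-4\right)^{2} = 2 \cdot 16 = 32$)
$U{\left(c \right)} = 24 + 6 c \left(-4 + c\right)$ ($U{\left(c \right)} = 24 + 6 c \left(c - 4\right) = 24 + 6 c \left(-4 + c\right)$)
$U{\left(1 \right)} + 14 d{\left(-5 \right)} = \left(24 - 24 + 6 \cdot 1^{2}\right) + 14 \cdot 32 = \left(24 - 24 + 6 \cdot 1\right) + 448 = \left(24 - 24 + 6\right) + 448 = 6 + 448 = 454$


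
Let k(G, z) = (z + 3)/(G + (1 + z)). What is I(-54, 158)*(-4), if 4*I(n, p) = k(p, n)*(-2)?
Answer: -34/35 ≈ -0.97143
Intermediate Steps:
k(G, z) = (3 + z)/(1 + G + z)
I(n, p) = -(3 + n)/(2*(1 + n + p)) (I(n, p) = (((3 + n)/(1 + p + n))*(-2))/4 = (((3 + n)/(1 + n + p))*(-2))/4 = (-2*(3 + n)/(1 + n + p))/4 = -(3 + n)/(2*(1 + n + p)))
I(-54, 158)*(-4) = ((-3 - 1*(-54))/(2*(1 - 54 + 158)))*(-4) = ((½)*(-3 + 54)/105)*(-4) = ((½)*(1/105)*51)*(-4) = (17/70)*(-4) = -34/35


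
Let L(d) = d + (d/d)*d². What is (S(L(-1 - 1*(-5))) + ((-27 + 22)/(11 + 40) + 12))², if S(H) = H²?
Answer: 441294049/2601 ≈ 1.6966e+5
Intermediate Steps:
L(d) = d + d² (L(d) = d + 1*d² = d + d²)
(S(L(-1 - 1*(-5))) + ((-27 + 22)/(11 + 40) + 12))² = (((-1 - 1*(-5))*(1 + (-1 - 1*(-5))))² + ((-27 + 22)/(11 + 40) + 12))² = (((-1 + 5)*(1 + (-1 + 5)))² + (-5/51 + 12))² = ((4*(1 + 4))² + (-5*1/51 + 12))² = ((4*5)² + (-5/51 + 12))² = (20² + 607/51)² = (400 + 607/51)² = (21007/51)² = 441294049/2601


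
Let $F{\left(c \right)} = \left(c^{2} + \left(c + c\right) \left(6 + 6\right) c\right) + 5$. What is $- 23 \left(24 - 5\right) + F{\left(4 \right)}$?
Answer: $-32$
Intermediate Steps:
$F{\left(c \right)} = 5 + 25 c^{2}$ ($F{\left(c \right)} = \left(c^{2} + 2 c 12 c\right) + 5 = \left(c^{2} + 24 c c\right) + 5 = \left(c^{2} + 24 c^{2}\right) + 5 = 25 c^{2} + 5 = 5 + 25 c^{2}$)
$- 23 \left(24 - 5\right) + F{\left(4 \right)} = - 23 \left(24 - 5\right) + \left(5 + 25 \cdot 4^{2}\right) = \left(-23\right) 19 + \left(5 + 25 \cdot 16\right) = -437 + \left(5 + 400\right) = -437 + 405 = -32$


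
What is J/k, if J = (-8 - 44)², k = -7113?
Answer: -2704/7113 ≈ -0.38015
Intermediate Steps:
J = 2704 (J = (-52)² = 2704)
J/k = 2704/(-7113) = 2704*(-1/7113) = -2704/7113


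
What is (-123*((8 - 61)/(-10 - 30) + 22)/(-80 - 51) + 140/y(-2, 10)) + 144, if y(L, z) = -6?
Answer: 2241157/15720 ≈ 142.57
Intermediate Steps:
(-123*((8 - 61)/(-10 - 30) + 22)/(-80 - 51) + 140/y(-2, 10)) + 144 = (-123*((8 - 61)/(-10 - 30) + 22)/(-80 - 51) + 140/(-6)) + 144 = (-123/((-131/(-53/(-40) + 22))) + 140*(-1/6)) + 144 = (-123/((-131/(-53*(-1/40) + 22))) - 70/3) + 144 = (-123/((-131/(53/40 + 22))) - 70/3) + 144 = (-123/((-131/933/40)) - 70/3) + 144 = (-123/((-131*40/933)) - 70/3) + 144 = (-123/(-5240/933) - 70/3) + 144 = (-123*(-933/5240) - 70/3) + 144 = (114759/5240 - 70/3) + 144 = -22523/15720 + 144 = 2241157/15720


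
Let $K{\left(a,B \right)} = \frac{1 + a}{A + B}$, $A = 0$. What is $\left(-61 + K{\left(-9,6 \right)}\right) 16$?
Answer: $- \frac{2992}{3} \approx -997.33$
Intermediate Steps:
$K{\left(a,B \right)} = \frac{1 + a}{B}$ ($K{\left(a,B \right)} = \frac{1 + a}{0 + B} = \frac{1 + a}{B}$)
$\left(-61 + K{\left(-9,6 \right)}\right) 16 = \left(-61 + \frac{1 - 9}{6}\right) 16 = \left(-61 + \frac{1}{6} \left(-8\right)\right) 16 = \left(-61 - \frac{4}{3}\right) 16 = \left(- \frac{187}{3}\right) 16 = - \frac{2992}{3}$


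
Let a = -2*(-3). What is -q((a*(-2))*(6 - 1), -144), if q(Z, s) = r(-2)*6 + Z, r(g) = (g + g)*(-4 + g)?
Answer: -84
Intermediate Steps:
r(g) = 2*g*(-4 + g) (r(g) = (2*g)*(-4 + g) = 2*g*(-4 + g))
a = 6
q(Z, s) = 144 + Z (q(Z, s) = (2*(-2)*(-4 - 2))*6 + Z = (2*(-2)*(-6))*6 + Z = 24*6 + Z = 144 + Z)
-q((a*(-2))*(6 - 1), -144) = -(144 + (6*(-2))*(6 - 1)) = -(144 - 12*5) = -(144 - 60) = -1*84 = -84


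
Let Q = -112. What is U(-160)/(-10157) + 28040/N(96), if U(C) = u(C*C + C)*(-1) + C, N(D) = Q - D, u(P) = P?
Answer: -34934685/264082 ≈ -132.29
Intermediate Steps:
N(D) = -112 - D
U(C) = -C² (U(C) = (C*C + C)*(-1) + C = (C² + C)*(-1) + C = (C + C²)*(-1) + C = (-C - C²) + C = -C²)
U(-160)/(-10157) + 28040/N(96) = -1*(-160)²/(-10157) + 28040/(-112 - 1*96) = -1*25600*(-1/10157) + 28040/(-112 - 96) = -25600*(-1/10157) + 28040/(-208) = 25600/10157 + 28040*(-1/208) = 25600/10157 - 3505/26 = -34934685/264082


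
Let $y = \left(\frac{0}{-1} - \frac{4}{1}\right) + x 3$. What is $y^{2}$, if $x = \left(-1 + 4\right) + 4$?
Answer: $289$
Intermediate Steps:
$x = 7$ ($x = 3 + 4 = 7$)
$y = 17$ ($y = \left(\frac{0}{-1} - \frac{4}{1}\right) + 7 \cdot 3 = \left(0 \left(-1\right) - 4\right) + 21 = \left(0 - 4\right) + 21 = -4 + 21 = 17$)
$y^{2} = 17^{2} = 289$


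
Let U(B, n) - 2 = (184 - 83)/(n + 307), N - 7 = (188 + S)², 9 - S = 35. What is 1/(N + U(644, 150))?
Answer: 457/11997722 ≈ 3.8091e-5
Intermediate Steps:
S = -26 (S = 9 - 1*35 = 9 - 35 = -26)
N = 26251 (N = 7 + (188 - 26)² = 7 + 162² = 7 + 26244 = 26251)
U(B, n) = 2 + 101/(307 + n) (U(B, n) = 2 + (184 - 83)/(n + 307) = 2 + 101/(307 + n))
1/(N + U(644, 150)) = 1/(26251 + (715 + 2*150)/(307 + 150)) = 1/(26251 + (715 + 300)/457) = 1/(26251 + (1/457)*1015) = 1/(26251 + 1015/457) = 1/(11997722/457) = 457/11997722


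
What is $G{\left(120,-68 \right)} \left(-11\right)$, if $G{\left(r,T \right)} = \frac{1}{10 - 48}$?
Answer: $\frac{11}{38} \approx 0.28947$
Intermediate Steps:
$G{\left(r,T \right)} = - \frac{1}{38}$ ($G{\left(r,T \right)} = \frac{1}{-38} = - \frac{1}{38}$)
$G{\left(120,-68 \right)} \left(-11\right) = \left(- \frac{1}{38}\right) \left(-11\right) = \frac{11}{38}$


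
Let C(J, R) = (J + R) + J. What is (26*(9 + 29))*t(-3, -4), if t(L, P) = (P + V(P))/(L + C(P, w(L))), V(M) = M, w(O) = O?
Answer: 3952/7 ≈ 564.57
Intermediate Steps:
C(J, R) = R + 2*J
t(L, P) = 2*P/(2*L + 2*P) (t(L, P) = (P + P)/(L + (L + 2*P)) = (2*P)/(2*L + 2*P) = 2*P/(2*L + 2*P))
(26*(9 + 29))*t(-3, -4) = (26*(9 + 29))*(-4/(-3 - 4)) = (26*38)*(-4/(-7)) = 988*(-4*(-⅐)) = 988*(4/7) = 3952/7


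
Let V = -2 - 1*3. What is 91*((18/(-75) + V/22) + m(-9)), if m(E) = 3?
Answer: 126763/550 ≈ 230.48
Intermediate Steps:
V = -5 (V = -2 - 3 = -5)
91*((18/(-75) + V/22) + m(-9)) = 91*((18/(-75) - 5/22) + 3) = 91*((18*(-1/75) - 5*1/22) + 3) = 91*((-6/25 - 5/22) + 3) = 91*(-257/550 + 3) = 91*(1393/550) = 126763/550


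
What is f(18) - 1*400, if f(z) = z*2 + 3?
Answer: -361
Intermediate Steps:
f(z) = 3 + 2*z (f(z) = 2*z + 3 = 3 + 2*z)
f(18) - 1*400 = (3 + 2*18) - 1*400 = (3 + 36) - 400 = 39 - 400 = -361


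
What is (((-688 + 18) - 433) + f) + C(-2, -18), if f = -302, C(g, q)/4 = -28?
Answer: -1517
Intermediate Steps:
C(g, q) = -112 (C(g, q) = 4*(-28) = -112)
(((-688 + 18) - 433) + f) + C(-2, -18) = (((-688 + 18) - 433) - 302) - 112 = ((-670 - 433) - 302) - 112 = (-1103 - 302) - 112 = -1405 - 112 = -1517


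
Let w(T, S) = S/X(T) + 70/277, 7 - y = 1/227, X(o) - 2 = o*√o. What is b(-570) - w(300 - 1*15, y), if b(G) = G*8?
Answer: -6637874560529978/1455593579359 - 452580*√285/5254850467 ≈ -4560.3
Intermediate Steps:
X(o) = 2 + o^(3/2) (X(o) = 2 + o*√o = 2 + o^(3/2))
y = 1588/227 (y = 7 - 1/227 = 1588/227 ≈ 6.9956)
w(T, S) = 70/277 + S/(2 + T^(3/2)) (w(T, S) = S/(2 + T^(3/2)) + 70/277 = 70/277 + S/(2 + T^(3/2)))
b(G) = 8*G
b(-570) - w(300 - 1*15, y) = 8*(-570) - (70/277 + 1588/(227*(2 + (300 - 1*15)^(3/2)))) = -4560 - (70/277 + 1588/(227*(2 + (300 - 15)^(3/2)))) = -4560 - (70/277 + 1588/(227*(2 + 285^(3/2)))) = -4560 - (70/277 + 1588/(227*(2 + 285*√285))) = -4560 + (-70/277 - 1588/(227*(2 + 285*√285))) = -1263190/277 - 1588/(227*(2 + 285*√285))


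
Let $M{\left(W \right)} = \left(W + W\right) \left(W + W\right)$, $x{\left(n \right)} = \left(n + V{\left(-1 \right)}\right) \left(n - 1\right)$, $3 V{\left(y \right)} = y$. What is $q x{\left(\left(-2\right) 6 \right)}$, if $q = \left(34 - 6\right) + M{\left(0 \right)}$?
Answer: $\frac{13468}{3} \approx 4489.3$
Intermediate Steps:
$V{\left(y \right)} = \frac{y}{3}$
$x{\left(n \right)} = \left(-1 + n\right) \left(- \frac{1}{3} + n\right)$ ($x{\left(n \right)} = \left(n + \frac{1}{3} \left(-1\right)\right) \left(n - 1\right) = \left(n - \frac{1}{3}\right) \left(-1 + n\right) = \left(- \frac{1}{3} + n\right) \left(-1 + n\right) = \left(-1 + n\right) \left(- \frac{1}{3} + n\right)$)
$M{\left(W \right)} = 4 W^{2}$ ($M{\left(W \right)} = 2 W 2 W = 4 W^{2}$)
$q = 28$ ($q = \left(34 - 6\right) + 4 \cdot 0^{2} = 28 + 4 \cdot 0 = 28 + 0 = 28$)
$q x{\left(\left(-2\right) 6 \right)} = 28 \left(\frac{1}{3} + \left(\left(-2\right) 6\right)^{2} - \frac{4 \left(\left(-2\right) 6\right)}{3}\right) = 28 \left(\frac{1}{3} + \left(-12\right)^{2} - -16\right) = 28 \left(\frac{1}{3} + 144 + 16\right) = 28 \cdot \frac{481}{3} = \frac{13468}{3}$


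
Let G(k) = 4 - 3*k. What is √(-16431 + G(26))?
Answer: I*√16505 ≈ 128.47*I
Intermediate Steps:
√(-16431 + G(26)) = √(-16431 + (4 - 3*26)) = √(-16431 + (4 - 78)) = √(-16431 - 74) = √(-16505) = I*√16505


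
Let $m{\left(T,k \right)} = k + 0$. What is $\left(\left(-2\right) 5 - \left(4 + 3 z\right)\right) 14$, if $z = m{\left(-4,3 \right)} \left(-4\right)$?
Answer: $308$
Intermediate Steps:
$m{\left(T,k \right)} = k$
$z = -12$ ($z = 3 \left(-4\right) = -12$)
$\left(\left(-2\right) 5 - \left(4 + 3 z\right)\right) 14 = \left(\left(-2\right) 5 + \left(4 \left(-1\right) - -36\right)\right) 14 = \left(-10 + \left(-4 + 36\right)\right) 14 = \left(-10 + 32\right) 14 = 22 \cdot 14 = 308$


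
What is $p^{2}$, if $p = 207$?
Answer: $42849$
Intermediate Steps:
$p^{2} = 207^{2} = 42849$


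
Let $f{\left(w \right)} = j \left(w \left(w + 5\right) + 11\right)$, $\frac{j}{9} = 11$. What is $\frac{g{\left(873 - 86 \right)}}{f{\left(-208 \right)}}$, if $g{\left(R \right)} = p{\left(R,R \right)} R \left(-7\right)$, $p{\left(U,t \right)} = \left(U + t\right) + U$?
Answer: $- \frac{4335583}{1393755} \approx -3.1107$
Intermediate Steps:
$j = 99$ ($j = 9 \cdot 11 = 99$)
$p{\left(U,t \right)} = t + 2 U$
$g{\left(R \right)} = - 21 R^{2}$ ($g{\left(R \right)} = \left(R + 2 R\right) R \left(-7\right) = 3 R R \left(-7\right) = 3 R^{2} \left(-7\right) = - 21 R^{2}$)
$f{\left(w \right)} = 1089 + 99 w \left(5 + w\right)$ ($f{\left(w \right)} = 99 \left(w \left(w + 5\right) + 11\right) = 99 \left(w \left(5 + w\right) + 11\right) = 99 \left(11 + w \left(5 + w\right)\right) = 1089 + 99 w \left(5 + w\right)$)
$\frac{g{\left(873 - 86 \right)}}{f{\left(-208 \right)}} = \frac{\left(-21\right) \left(873 - 86\right)^{2}}{1089 + 99 \left(-208\right)^{2} + 495 \left(-208\right)} = \frac{\left(-21\right) \left(873 - 86\right)^{2}}{1089 + 99 \cdot 43264 - 102960} = \frac{\left(-21\right) 787^{2}}{1089 + 4283136 - 102960} = \frac{\left(-21\right) 619369}{4181265} = \left(-13006749\right) \frac{1}{4181265} = - \frac{4335583}{1393755}$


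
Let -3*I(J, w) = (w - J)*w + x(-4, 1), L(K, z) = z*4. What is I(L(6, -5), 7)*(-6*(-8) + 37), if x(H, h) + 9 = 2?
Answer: -15470/3 ≈ -5156.7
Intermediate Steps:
x(H, h) = -7 (x(H, h) = -9 + 2 = -7)
L(K, z) = 4*z
I(J, w) = 7/3 - w*(w - J)/3 (I(J, w) = -((w - J)*w - 7)/3 = -(w*(w - J) - 7)/3 = -(-7 + w*(w - J))/3 = 7/3 - w*(w - J)/3)
I(L(6, -5), 7)*(-6*(-8) + 37) = (7/3 - ⅓*7² + (⅓)*(4*(-5))*7)*(-6*(-8) + 37) = (7/3 - ⅓*49 + (⅓)*(-20)*7)*(48 + 37) = (7/3 - 49/3 - 140/3)*85 = -182/3*85 = -15470/3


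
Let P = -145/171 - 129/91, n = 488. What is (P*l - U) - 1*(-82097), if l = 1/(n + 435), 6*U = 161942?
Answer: 791486162066/14362803 ≈ 55107.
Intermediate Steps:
U = 80971/3 (U = (1/6)*161942 = 80971/3 ≈ 26990.)
P = -35254/15561 (P = -145*1/171 - 129*1/91 = -145/171 - 129/91 = -35254/15561 ≈ -2.2655)
l = 1/923 (l = 1/(488 + 435) = 1/923 ≈ 0.0010834)
(P*l - U) - 1*(-82097) = (-35254/15561*1/923 - 1*80971/3) - 1*(-82097) = (-35254/14362803 - 80971/3) + 82097 = -387656875825/14362803 + 82097 = 791486162066/14362803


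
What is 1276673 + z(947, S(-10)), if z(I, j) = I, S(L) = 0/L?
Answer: 1277620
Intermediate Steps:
S(L) = 0
1276673 + z(947, S(-10)) = 1276673 + 947 = 1277620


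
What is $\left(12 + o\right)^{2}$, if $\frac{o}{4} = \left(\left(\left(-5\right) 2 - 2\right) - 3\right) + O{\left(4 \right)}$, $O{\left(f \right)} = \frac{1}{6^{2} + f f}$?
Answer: $\frac{388129}{169} \approx 2296.6$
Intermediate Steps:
$O{\left(f \right)} = \frac{1}{36 + f^{2}}$
$o = - \frac{779}{13}$ ($o = 4 \left(\left(\left(\left(-5\right) 2 - 2\right) - 3\right) + \frac{1}{36 + 4^{2}}\right) = 4 \left(\left(\left(-10 - 2\right) - 3\right) + \frac{1}{36 + 16}\right) = 4 \left(\left(-12 - 3\right) + \frac{1}{52}\right) = 4 \left(-15 + \frac{1}{52}\right) = 4 \left(- \frac{779}{52}\right) = - \frac{779}{13} \approx -59.923$)
$\left(12 + o\right)^{2} = \left(12 - \frac{779}{13}\right)^{2} = \left(- \frac{623}{13}\right)^{2} = \frac{388129}{169}$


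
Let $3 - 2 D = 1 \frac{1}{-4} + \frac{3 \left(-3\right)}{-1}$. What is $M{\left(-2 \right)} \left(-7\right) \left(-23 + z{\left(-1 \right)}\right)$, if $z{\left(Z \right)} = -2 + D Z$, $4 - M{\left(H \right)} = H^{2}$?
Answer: $0$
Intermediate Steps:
$M{\left(H \right)} = 4 - H^{2}$
$D = - \frac{23}{8}$ ($D = \frac{3}{2} - \frac{1 \frac{1}{-4} + \frac{3 \left(-3\right)}{-1}}{2} = \frac{3}{2} - \frac{1 \left(- \frac{1}{4}\right) - -9}{2} = \frac{3}{2} - \frac{- \frac{1}{4} + 9}{2} = \frac{3}{2} - \frac{35}{8} = - \frac{23}{8} \approx -2.875$)
$z{\left(Z \right)} = -2 - \frac{23 Z}{8}$
$M{\left(-2 \right)} \left(-7\right) \left(-23 + z{\left(-1 \right)}\right) = \left(4 - \left(-2\right)^{2}\right) \left(-7\right) \left(-23 - - \frac{7}{8}\right) = \left(4 - 4\right) \left(-7\right) \left(-23 + \left(-2 + \frac{23}{8}\right)\right) = \left(4 - 4\right) \left(-7\right) \left(-23 + \frac{7}{8}\right) = 0 \left(-7\right) \left(- \frac{177}{8}\right) = 0 \left(- \frac{177}{8}\right) = 0$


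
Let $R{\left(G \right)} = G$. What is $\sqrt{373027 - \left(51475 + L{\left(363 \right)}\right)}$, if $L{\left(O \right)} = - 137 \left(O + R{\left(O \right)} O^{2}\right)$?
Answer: $\sqrt{6553375422} \approx 80953.0$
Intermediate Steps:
$L{\left(O \right)} = - 137 O - 137 O^{3}$ ($L{\left(O \right)} = - 137 \left(O + O O^{2}\right) = - 137 \left(O + O^{3}\right) = - 137 O - 137 O^{3}$)
$\sqrt{373027 - \left(51475 + L{\left(363 \right)}\right)} = \sqrt{373027 - \left(51475 - 49731 \left(1 + 363^{2}\right)\right)} = \sqrt{373027 - \left(51475 - 49731 \left(1 + 131769\right)\right)} = \sqrt{373027 - \left(51475 - 49731 \cdot 131770\right)} = \sqrt{373027 - -6553002395} = \sqrt{373027 + \left(-51475 + 6553053870\right)} = \sqrt{373027 + 6553002395} = \sqrt{6553375422}$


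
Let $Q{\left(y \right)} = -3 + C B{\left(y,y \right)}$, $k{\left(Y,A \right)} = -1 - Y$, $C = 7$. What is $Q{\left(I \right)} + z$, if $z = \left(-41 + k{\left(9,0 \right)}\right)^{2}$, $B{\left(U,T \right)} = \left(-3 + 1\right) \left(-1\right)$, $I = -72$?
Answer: $2612$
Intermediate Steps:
$B{\left(U,T \right)} = 2$ ($B{\left(U,T \right)} = \left(-2\right) \left(-1\right) = 2$)
$z = 2601$ ($z = \left(-41 - 10\right)^{2} = \left(-51\right)^{2} = 2601$)
$Q{\left(y \right)} = 11$ ($Q{\left(y \right)} = -3 + 7 \cdot 2 = -3 + 14 = 11$)
$Q{\left(I \right)} + z = 11 + 2601 = 2612$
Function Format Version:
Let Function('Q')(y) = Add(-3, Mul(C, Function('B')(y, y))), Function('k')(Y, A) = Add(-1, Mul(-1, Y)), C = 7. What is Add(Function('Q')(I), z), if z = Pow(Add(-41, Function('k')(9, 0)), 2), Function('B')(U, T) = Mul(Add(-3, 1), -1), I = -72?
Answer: 2612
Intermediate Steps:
Function('B')(U, T) = 2 (Function('B')(U, T) = Mul(-2, -1) = 2)
z = 2601 (z = Pow(Add(-41, Add(-1, Mul(-1, 9))), 2) = Pow(Add(-41, Add(-1, -9)), 2) = Pow(Add(-41, -10), 2) = Pow(-51, 2) = 2601)
Function('Q')(y) = 11 (Function('Q')(y) = Add(-3, Mul(7, 2)) = Add(-3, 14) = 11)
Add(Function('Q')(I), z) = Add(11, 2601) = 2612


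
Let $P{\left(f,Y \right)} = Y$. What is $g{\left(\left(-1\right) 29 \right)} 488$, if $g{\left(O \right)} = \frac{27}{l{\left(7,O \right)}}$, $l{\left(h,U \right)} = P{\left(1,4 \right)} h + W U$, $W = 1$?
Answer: $-13176$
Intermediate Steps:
$l{\left(h,U \right)} = U + 4 h$ ($l{\left(h,U \right)} = 4 h + 1 U = 4 h + U = U + 4 h$)
$g{\left(O \right)} = \frac{27}{28 + O}$ ($g{\left(O \right)} = \frac{27}{O + 4 \cdot 7} = \frac{27}{O + 28} = \frac{27}{28 + O}$)
$g{\left(\left(-1\right) 29 \right)} 488 = \frac{27}{28 - 29} \cdot 488 = \frac{27}{-1} \cdot 488 = 27 \left(-1\right) 488 = \left(-27\right) 488 = -13176$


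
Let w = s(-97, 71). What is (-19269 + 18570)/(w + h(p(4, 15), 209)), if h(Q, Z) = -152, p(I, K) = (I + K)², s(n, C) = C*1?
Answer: 233/27 ≈ 8.6296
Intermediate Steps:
s(n, C) = C
w = 71
(-19269 + 18570)/(w + h(p(4, 15), 209)) = (-19269 + 18570)/(71 - 152) = -699/(-81) = -699*(-1/81) = 233/27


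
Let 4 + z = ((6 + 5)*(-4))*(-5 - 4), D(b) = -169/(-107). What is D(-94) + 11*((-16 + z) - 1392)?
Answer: -1195663/107 ≈ -11174.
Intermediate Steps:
D(b) = 169/107 (D(b) = -169*(-1/107) = 169/107)
z = 392 (z = -4 + ((6 + 5)*(-4))*(-5 - 4) = -4 + (11*(-4))*(-9) = -4 - 44*(-9) = -4 + 396 = 392)
D(-94) + 11*((-16 + z) - 1392) = 169/107 + 11*((-16 + 392) - 1392) = 169/107 + 11*(376 - 1392) = 169/107 + 11*(-1016) = 169/107 - 11176 = -1195663/107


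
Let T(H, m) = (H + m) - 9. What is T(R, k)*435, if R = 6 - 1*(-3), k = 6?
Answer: 2610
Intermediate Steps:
R = 9 (R = 6 + 3 = 9)
T(H, m) = -9 + H + m
T(R, k)*435 = (-9 + 9 + 6)*435 = 6*435 = 2610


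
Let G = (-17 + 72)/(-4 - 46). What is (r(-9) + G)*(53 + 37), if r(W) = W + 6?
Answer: -369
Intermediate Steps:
r(W) = 6 + W
G = -11/10 (G = 55/(-50) = 55*(-1/50) = -11/10 ≈ -1.1000)
(r(-9) + G)*(53 + 37) = ((6 - 9) - 11/10)*(53 + 37) = (-3 - 11/10)*90 = -41/10*90 = -369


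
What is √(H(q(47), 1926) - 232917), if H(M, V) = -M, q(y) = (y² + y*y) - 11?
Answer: 2*I*√59331 ≈ 487.16*I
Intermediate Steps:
q(y) = -11 + 2*y² (q(y) = (y² + y²) - 11 = 2*y² - 11 = -11 + 2*y²)
√(H(q(47), 1926) - 232917) = √(-(-11 + 2*47²) - 232917) = √(-(-11 + 2*2209) - 232917) = √(-(-11 + 4418) - 232917) = √(-1*4407 - 232917) = √(-4407 - 232917) = √(-237324) = 2*I*√59331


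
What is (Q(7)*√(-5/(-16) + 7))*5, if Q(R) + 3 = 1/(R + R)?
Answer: -615*√13/56 ≈ -39.597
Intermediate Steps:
Q(R) = -3 + 1/(2*R) (Q(R) = -3 + 1/(R + R) = -3 + 1/(2*R))
(Q(7)*√(-5/(-16) + 7))*5 = ((-3 + (½)/7)*√(-5/(-16) + 7))*5 = ((-3 + (½)*(⅐))*√(-5*(-1/16) + 7))*5 = ((-3 + 1/14)*√(5/16 + 7))*5 = -123*√13/56*5 = -615*√13/56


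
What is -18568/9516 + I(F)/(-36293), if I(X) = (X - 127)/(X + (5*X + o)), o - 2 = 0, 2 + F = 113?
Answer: -28134832186/14418954849 ≈ -1.9512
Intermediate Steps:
F = 111 (F = -2 + 113 = 111)
o = 2 (o = 2 + 0 = 2)
I(X) = (-127 + X)/(2 + 6*X) (I(X) = (X - 127)/(X + (5*X + 2)) = (-127 + X)/(X + (2 + 5*X)) = (-127 + X)/(2 + 6*X))
-18568/9516 + I(F)/(-36293) = -18568/9516 + ((-127 + 111)/(2*(1 + 3*111)))/(-36293) = -18568*1/9516 + ((½)*(-16)/(1 + 333))*(-1/36293) = -4642/2379 + ((½)*(-16)/334)*(-1/36293) = -4642/2379 + ((½)*(1/334)*(-16))*(-1/36293) = -4642/2379 - 4/167*(-1/36293) = -4642/2379 + 4/6060931 = -28134832186/14418954849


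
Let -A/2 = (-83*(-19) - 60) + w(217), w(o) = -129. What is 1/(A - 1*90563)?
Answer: -1/93339 ≈ -1.0714e-5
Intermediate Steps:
A = -2776 (A = -2*((-83*(-19) - 60) - 129) = -2*((1577 - 60) - 129) = -2*(1517 - 129) = -2*1388 = -2776)
1/(A - 1*90563) = 1/(-2776 - 1*90563) = 1/(-2776 - 90563) = 1/(-93339) = -1/93339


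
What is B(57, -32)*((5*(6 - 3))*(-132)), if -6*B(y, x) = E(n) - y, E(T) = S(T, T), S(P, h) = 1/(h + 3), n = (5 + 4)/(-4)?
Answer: -18370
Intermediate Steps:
n = -9/4 (n = 9*(-¼) = -9/4 ≈ -2.2500)
S(P, h) = 1/(3 + h)
E(T) = 1/(3 + T)
B(y, x) = -2/9 + y/6 (B(y, x) = -(1/(3 - 9/4) - y)/6 = -(1/(¾) - y)/6 = -(4/3 - y)/6 = -2/9 + y/6)
B(57, -32)*((5*(6 - 3))*(-132)) = (-2/9 + (⅙)*57)*((5*(6 - 3))*(-132)) = (-2/9 + 19/2)*((5*3)*(-132)) = 167*(15*(-132))/18 = (167/18)*(-1980) = -18370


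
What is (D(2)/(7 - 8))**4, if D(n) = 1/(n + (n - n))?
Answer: 1/16 ≈ 0.062500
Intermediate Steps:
D(n) = 1/n (D(n) = 1/(n + 0) = 1/n)
(D(2)/(7 - 8))**4 = (1/(2*(7 - 8)))**4 = ((1/2)/(-1))**4 = ((1/2)*(-1))**4 = (-1/2)**4 = 1/16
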